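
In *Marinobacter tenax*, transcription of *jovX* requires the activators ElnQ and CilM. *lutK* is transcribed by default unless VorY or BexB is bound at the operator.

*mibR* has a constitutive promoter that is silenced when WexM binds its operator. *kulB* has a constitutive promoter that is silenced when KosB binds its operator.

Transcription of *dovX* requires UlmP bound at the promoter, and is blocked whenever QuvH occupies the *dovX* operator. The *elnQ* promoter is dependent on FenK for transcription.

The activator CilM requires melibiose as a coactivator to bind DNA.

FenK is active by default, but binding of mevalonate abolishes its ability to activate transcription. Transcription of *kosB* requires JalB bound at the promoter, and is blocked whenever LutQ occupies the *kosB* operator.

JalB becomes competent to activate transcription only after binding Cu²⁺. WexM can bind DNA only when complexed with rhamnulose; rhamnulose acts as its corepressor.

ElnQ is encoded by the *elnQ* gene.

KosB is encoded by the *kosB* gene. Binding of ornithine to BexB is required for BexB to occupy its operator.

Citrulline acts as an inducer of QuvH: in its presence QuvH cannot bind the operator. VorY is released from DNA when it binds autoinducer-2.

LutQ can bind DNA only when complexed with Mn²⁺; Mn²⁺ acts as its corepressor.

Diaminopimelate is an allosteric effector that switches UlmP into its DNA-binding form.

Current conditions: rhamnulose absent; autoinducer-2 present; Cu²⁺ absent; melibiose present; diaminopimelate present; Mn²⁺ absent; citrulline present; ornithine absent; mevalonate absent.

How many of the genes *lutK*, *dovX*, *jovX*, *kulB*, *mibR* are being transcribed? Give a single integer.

Autoinducer-2 is present, so VorY is inactive.
Ornithine is absent, so BexB is inactive.
With no repressor bound, *lutK* is transcribed.
→ *lutK* is ON.
Diaminopimelate is present, so UlmP is active.
Citrulline is present, so QuvH is inactive.
No repressor is bound and UlmP is active, so *dovX* is transcribed.
→ *dovX* is ON.
Mevalonate is absent, so FenK is active.
No repressor is bound and FenK is active, so *elnQ* is transcribed.
So ElnQ is produced and active.
Melibiose is present, so CilM is active.
No repressor is bound and ElnQ and CilM are active, so *jovX* is transcribed.
→ *jovX* is ON.
Cu²⁺ is absent, so JalB is inactive.
Mn²⁺ is absent, so LutQ is inactive.
Required activator JalB is absent, so *kosB* is not transcribed.
So KosB is not produced.
With no repressor bound, *kulB* is transcribed.
→ *kulB* is ON.
Rhamnulose is absent, so WexM is inactive.
With no repressor bound, *mibR* is transcribed.
→ *mibR* is ON.
5 of the 5 genes are transcribed.

5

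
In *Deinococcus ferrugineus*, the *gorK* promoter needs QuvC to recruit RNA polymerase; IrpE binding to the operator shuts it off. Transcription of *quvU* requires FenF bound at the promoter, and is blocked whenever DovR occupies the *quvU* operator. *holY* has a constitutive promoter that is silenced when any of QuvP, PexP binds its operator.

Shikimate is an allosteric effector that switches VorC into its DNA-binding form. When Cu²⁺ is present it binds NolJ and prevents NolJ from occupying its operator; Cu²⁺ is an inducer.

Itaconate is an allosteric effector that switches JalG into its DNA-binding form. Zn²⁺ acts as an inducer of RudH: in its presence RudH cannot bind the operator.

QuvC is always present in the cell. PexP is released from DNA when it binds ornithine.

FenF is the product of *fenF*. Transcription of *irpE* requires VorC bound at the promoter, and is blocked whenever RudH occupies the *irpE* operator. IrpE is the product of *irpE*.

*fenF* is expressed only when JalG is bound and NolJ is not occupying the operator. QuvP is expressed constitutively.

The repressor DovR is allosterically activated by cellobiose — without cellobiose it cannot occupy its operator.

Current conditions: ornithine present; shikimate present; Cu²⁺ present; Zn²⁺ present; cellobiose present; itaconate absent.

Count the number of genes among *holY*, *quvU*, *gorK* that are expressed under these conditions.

QuvP is produced constitutively and is active.
Ornithine is present, so PexP is inactive.
With repressor QuvP bound, *holY* is not transcribed.
→ *holY* is OFF.
Cellobiose is present, so DovR is active.
Cu²⁺ is present, so NolJ is inactive.
Itaconate is absent, so JalG is inactive.
Required activator JalG is absent, so *fenF* is not transcribed.
So FenF is not produced.
With repressor DovR bound, *quvU* is not transcribed.
→ *quvU* is OFF.
Shikimate is present, so VorC is active.
Zn²⁺ is present, so RudH is inactive.
No repressor is bound and VorC is active, so *irpE* is transcribed.
So IrpE is produced and active.
QuvC is produced constitutively and is active.
With repressor IrpE bound, *gorK* is not transcribed.
→ *gorK* is OFF.
0 of the 3 genes are transcribed.

0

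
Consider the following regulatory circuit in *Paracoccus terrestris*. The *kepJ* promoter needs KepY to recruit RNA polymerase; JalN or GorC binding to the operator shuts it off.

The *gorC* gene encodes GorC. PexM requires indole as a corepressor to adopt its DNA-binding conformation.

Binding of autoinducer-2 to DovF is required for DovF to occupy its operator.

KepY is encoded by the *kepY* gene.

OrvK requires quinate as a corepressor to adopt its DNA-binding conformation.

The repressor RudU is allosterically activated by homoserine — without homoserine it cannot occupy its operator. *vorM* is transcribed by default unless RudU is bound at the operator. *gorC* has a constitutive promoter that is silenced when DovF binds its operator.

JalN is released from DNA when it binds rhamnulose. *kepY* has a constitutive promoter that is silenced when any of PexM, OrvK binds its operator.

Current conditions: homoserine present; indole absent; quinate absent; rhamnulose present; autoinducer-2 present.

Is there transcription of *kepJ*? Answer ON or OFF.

ON

Rhamnulose is present, so JalN is inactive.
Indole is absent, so PexM is inactive.
Quinate is absent, so OrvK is inactive.
With no repressor bound, *kepY* is transcribed.
So KepY is produced and active.
Autoinducer-2 is present, so DovF is active.
With repressor DovF bound, *gorC* is not transcribed.
So GorC is not produced.
No repressor is bound and KepY is active, so *kepJ* is transcribed.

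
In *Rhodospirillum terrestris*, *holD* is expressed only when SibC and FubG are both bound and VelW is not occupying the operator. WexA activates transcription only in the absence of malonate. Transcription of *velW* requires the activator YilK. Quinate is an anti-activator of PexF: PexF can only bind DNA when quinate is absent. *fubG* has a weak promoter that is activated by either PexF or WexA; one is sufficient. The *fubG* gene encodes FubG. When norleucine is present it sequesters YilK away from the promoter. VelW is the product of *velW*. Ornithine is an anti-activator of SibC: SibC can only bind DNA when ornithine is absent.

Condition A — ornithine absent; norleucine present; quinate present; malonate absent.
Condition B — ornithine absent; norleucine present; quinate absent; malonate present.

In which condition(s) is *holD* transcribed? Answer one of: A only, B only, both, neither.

both

Condition A:
Ornithine is absent, so SibC is active.
Norleucine is present, so YilK is inactive.
Required activator YilK is absent, so *velW* is not transcribed.
So VelW is not produced.
Quinate is present, so PexF is inactive.
Malonate is absent, so WexA is active.
Activator WexA is present, so *fubG* is transcribed.
So FubG is produced and active.
No repressor is bound and SibC and FubG are active, so *holD* is transcribed.
→ *holD* is ON in A.
Condition B:
Ornithine is absent, so SibC is active.
Norleucine is present, so YilK is inactive.
Required activator YilK is absent, so *velW* is not transcribed.
So VelW is not produced.
Quinate is absent, so PexF is active.
Malonate is present, so WexA is inactive.
Activator PexF is present, so *fubG* is transcribed.
So FubG is produced and active.
No repressor is bound and SibC and FubG are active, so *holD* is transcribed.
→ *holD* is ON in B.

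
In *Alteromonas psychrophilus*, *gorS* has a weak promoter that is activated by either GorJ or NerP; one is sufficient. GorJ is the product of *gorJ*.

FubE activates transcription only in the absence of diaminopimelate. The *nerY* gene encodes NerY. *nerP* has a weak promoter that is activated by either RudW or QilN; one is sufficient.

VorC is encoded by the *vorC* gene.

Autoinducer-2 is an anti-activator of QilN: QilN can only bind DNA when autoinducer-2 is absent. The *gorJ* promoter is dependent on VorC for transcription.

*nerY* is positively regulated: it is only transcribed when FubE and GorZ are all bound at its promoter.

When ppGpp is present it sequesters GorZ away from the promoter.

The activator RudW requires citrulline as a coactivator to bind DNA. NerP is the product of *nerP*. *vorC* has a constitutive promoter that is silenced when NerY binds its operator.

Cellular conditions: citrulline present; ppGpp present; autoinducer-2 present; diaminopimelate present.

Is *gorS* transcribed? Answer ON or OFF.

Diaminopimelate is present, so FubE is inactive.
ppGpp is present, so GorZ is inactive.
Required activator FubE is absent, so *nerY* is not transcribed.
So NerY is not produced.
With no repressor bound, *vorC* is transcribed.
So VorC is produced and active.
No repressor is bound and VorC is active, so *gorJ* is transcribed.
So GorJ is produced and active.
Citrulline is present, so RudW is active.
Autoinducer-2 is present, so QilN is inactive.
Activator RudW is present, so *nerP* is transcribed.
So NerP is produced and active.
Activator GorJ is present, so *gorS* is transcribed.

ON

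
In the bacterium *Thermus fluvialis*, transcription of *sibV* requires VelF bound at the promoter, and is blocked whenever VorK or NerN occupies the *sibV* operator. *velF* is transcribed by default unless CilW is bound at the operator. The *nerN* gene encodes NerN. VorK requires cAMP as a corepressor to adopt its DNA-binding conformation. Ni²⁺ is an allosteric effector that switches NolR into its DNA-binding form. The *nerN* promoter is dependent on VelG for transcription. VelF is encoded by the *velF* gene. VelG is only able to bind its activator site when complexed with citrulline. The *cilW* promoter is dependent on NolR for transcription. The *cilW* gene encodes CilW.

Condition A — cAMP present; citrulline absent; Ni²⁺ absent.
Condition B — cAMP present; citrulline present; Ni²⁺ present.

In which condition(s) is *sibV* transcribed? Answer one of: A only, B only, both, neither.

neither

Condition A:
cAMP is present, so VorK is active.
Citrulline is absent, so VelG is inactive.
Required activator VelG is absent, so *nerN* is not transcribed.
So NerN is not produced.
Ni²⁺ is absent, so NolR is inactive.
Required activator NolR is absent, so *cilW* is not transcribed.
So CilW is not produced.
With no repressor bound, *velF* is transcribed.
So VelF is produced and active.
With repressor VorK bound, *sibV* is not transcribed.
→ *sibV* is OFF in A.
Condition B:
cAMP is present, so VorK is active.
Citrulline is present, so VelG is active.
No repressor is bound and VelG is active, so *nerN* is transcribed.
So NerN is produced and active.
Ni²⁺ is present, so NolR is active.
No repressor is bound and NolR is active, so *cilW* is transcribed.
So CilW is produced and active.
With repressor CilW bound, *velF* is not transcribed.
So VelF is not produced.
With repressor VorK bound, *sibV* is not transcribed.
→ *sibV* is OFF in B.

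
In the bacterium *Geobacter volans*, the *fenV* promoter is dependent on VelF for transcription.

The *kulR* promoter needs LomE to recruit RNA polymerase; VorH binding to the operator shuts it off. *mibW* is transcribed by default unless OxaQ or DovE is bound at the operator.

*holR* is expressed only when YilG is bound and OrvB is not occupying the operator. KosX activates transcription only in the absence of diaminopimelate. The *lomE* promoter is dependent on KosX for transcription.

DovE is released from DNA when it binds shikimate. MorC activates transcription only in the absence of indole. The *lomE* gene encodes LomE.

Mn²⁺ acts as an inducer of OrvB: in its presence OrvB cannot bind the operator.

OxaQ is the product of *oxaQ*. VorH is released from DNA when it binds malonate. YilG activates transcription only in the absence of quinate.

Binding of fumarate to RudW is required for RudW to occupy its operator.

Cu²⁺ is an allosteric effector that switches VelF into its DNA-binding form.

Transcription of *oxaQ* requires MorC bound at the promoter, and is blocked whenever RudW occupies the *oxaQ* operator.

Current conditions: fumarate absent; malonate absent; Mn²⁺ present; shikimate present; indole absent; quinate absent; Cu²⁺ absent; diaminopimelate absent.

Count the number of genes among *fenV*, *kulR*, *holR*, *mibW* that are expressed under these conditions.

1

Cu²⁺ is absent, so VelF is inactive.
Required activator VelF is absent, so *fenV* is not transcribed.
→ *fenV* is OFF.
Malonate is absent, so VorH is active.
Diaminopimelate is absent, so KosX is active.
No repressor is bound and KosX is active, so *lomE* is transcribed.
So LomE is produced and active.
With repressor VorH bound, *kulR* is not transcribed.
→ *kulR* is OFF.
Quinate is absent, so YilG is active.
Mn²⁺ is present, so OrvB is inactive.
No repressor is bound and YilG is active, so *holR* is transcribed.
→ *holR* is ON.
Indole is absent, so MorC is active.
Fumarate is absent, so RudW is inactive.
No repressor is bound and MorC is active, so *oxaQ* is transcribed.
So OxaQ is produced and active.
Shikimate is present, so DovE is inactive.
With repressor OxaQ bound, *mibW* is not transcribed.
→ *mibW* is OFF.
1 of the 4 genes is transcribed.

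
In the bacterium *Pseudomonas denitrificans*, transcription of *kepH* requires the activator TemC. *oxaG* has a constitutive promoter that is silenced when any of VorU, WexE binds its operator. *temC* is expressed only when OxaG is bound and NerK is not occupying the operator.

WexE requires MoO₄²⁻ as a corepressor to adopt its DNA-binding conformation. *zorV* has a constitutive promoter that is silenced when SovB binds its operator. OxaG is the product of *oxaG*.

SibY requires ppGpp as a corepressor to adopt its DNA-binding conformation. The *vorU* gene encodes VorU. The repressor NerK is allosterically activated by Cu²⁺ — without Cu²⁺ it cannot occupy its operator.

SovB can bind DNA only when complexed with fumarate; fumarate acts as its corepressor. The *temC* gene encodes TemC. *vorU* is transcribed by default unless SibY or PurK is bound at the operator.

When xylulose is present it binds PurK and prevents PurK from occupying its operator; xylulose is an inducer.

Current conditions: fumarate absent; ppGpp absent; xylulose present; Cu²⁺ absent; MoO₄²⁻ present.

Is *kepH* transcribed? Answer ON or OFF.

OFF

ppGpp is absent, so SibY is inactive.
Xylulose is present, so PurK is inactive.
With no repressor bound, *vorU* is transcribed.
So VorU is produced and active.
MoO₄²⁻ is present, so WexE is active.
With repressor VorU bound, *oxaG* is not transcribed.
So OxaG is not produced.
Cu²⁺ is absent, so NerK is inactive.
Required activator OxaG is absent, so *temC* is not transcribed.
So TemC is not produced.
Required activator TemC is absent, so *kepH* is not transcribed.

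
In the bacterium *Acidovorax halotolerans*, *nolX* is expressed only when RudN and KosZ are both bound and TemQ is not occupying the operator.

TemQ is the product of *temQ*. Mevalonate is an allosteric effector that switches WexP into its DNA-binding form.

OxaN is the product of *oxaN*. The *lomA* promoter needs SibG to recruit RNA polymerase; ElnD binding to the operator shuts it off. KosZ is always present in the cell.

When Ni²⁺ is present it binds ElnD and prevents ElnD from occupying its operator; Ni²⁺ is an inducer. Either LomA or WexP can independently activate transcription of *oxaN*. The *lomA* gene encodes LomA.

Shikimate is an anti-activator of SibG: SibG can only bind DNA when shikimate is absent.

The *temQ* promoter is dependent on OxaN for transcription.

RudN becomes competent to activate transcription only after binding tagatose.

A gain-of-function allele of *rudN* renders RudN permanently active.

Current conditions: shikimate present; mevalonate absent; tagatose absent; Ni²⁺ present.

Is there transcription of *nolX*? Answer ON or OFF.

ON

RudN is constitutively active in this strain.
KosZ is produced constitutively and is active.
Shikimate is present, so SibG is inactive.
Ni²⁺ is present, so ElnD is inactive.
Required activator SibG is absent, so *lomA* is not transcribed.
So LomA is not produced.
Mevalonate is absent, so WexP is inactive.
No activator is available at the *oxaN* promoter, so *oxaN* is not transcribed.
So OxaN is not produced.
Required activator OxaN is absent, so *temQ* is not transcribed.
So TemQ is not produced.
No repressor is bound and RudN and KosZ are active, so *nolX* is transcribed.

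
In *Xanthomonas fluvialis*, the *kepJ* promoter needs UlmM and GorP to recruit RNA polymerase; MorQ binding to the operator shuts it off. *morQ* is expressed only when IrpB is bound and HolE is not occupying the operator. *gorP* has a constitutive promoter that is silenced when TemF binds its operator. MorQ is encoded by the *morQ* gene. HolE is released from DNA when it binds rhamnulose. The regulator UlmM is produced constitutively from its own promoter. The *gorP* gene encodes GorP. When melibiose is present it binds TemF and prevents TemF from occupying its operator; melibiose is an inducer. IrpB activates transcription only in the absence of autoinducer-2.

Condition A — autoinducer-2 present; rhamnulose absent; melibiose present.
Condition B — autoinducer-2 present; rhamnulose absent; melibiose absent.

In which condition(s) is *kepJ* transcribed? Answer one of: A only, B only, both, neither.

Condition A:
UlmM is produced constitutively and is active.
Autoinducer-2 is present, so IrpB is inactive.
Rhamnulose is absent, so HolE is active.
With repressor HolE bound, *morQ* is not transcribed.
So MorQ is not produced.
Melibiose is present, so TemF is inactive.
With no repressor bound, *gorP* is transcribed.
So GorP is produced and active.
No repressor is bound and UlmM and GorP are active, so *kepJ* is transcribed.
→ *kepJ* is ON in A.
Condition B:
UlmM is produced constitutively and is active.
Autoinducer-2 is present, so IrpB is inactive.
Rhamnulose is absent, so HolE is active.
With repressor HolE bound, *morQ* is not transcribed.
So MorQ is not produced.
Melibiose is absent, so TemF is active.
With repressor TemF bound, *gorP* is not transcribed.
So GorP is not produced.
Required activator GorP is absent, so *kepJ* is not transcribed.
→ *kepJ* is OFF in B.

A only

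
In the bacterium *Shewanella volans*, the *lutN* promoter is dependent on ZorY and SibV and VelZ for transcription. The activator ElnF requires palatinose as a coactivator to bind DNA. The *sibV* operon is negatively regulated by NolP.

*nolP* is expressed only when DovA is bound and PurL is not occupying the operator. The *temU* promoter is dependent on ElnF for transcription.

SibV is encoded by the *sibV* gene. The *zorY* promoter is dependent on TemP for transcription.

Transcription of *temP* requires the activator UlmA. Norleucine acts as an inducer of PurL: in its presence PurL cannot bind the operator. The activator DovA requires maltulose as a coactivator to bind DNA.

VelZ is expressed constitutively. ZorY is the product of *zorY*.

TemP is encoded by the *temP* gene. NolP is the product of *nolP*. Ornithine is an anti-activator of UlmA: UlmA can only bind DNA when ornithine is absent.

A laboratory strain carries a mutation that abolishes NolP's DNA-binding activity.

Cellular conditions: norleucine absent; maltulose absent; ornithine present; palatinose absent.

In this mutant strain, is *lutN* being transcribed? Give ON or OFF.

OFF

Ornithine is present, so UlmA is inactive.
Required activator UlmA is absent, so *temP* is not transcribed.
So TemP is not produced.
Required activator TemP is absent, so *zorY* is not transcribed.
So ZorY is not produced.
NolP is non-functional in this strain, so it has no effect.
With no repressor bound, *sibV* is transcribed.
So SibV is produced and active.
VelZ is produced constitutively and is active.
Required activator ZorY is absent, so *lutN* is not transcribed.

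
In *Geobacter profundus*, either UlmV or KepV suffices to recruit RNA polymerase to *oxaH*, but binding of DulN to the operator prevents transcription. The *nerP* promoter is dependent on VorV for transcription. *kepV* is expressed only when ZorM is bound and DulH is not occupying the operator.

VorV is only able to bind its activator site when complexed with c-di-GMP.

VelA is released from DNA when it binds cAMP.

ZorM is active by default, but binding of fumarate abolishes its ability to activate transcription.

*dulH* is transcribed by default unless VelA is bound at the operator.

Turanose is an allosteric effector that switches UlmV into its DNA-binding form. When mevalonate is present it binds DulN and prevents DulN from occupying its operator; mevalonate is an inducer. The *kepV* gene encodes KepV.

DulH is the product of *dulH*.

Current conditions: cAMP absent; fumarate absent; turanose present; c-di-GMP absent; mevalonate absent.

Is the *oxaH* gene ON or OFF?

Turanose is present, so UlmV is active.
cAMP is absent, so VelA is active.
With repressor VelA bound, *dulH* is not transcribed.
So DulH is not produced.
Fumarate is absent, so ZorM is active.
No repressor is bound and ZorM is active, so *kepV* is transcribed.
So KepV is produced and active.
Mevalonate is absent, so DulN is active.
With repressor DulN bound, *oxaH* is not transcribed.

OFF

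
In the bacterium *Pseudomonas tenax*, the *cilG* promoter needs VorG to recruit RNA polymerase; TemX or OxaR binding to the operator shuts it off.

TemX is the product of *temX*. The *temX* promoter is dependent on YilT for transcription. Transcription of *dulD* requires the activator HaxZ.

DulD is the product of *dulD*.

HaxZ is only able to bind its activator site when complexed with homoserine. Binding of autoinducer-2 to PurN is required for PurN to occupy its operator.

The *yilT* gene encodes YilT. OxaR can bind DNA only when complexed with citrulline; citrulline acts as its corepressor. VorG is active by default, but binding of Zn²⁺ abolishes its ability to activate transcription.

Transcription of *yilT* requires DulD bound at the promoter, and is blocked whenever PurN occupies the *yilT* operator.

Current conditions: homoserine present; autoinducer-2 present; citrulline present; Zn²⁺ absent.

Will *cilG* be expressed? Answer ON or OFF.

OFF

Autoinducer-2 is present, so PurN is active.
Homoserine is present, so HaxZ is active.
No repressor is bound and HaxZ is active, so *dulD* is transcribed.
So DulD is produced and active.
With repressor PurN bound, *yilT* is not transcribed.
So YilT is not produced.
Required activator YilT is absent, so *temX* is not transcribed.
So TemX is not produced.
Citrulline is present, so OxaR is active.
Zn²⁺ is absent, so VorG is active.
With repressor OxaR bound, *cilG* is not transcribed.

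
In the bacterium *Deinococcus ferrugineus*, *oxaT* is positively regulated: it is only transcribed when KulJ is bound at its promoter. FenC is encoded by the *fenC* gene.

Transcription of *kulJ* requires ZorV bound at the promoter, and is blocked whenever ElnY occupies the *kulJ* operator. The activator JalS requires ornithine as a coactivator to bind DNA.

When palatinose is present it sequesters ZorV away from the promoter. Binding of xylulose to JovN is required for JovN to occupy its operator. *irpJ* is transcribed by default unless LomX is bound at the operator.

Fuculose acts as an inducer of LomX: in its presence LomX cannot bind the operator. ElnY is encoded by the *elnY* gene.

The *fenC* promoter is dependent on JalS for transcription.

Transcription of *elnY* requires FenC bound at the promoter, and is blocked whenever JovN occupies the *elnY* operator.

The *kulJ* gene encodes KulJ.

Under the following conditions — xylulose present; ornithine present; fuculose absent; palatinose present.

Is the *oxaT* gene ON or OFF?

OFF

Ornithine is present, so JalS is active.
No repressor is bound and JalS is active, so *fenC* is transcribed.
So FenC is produced and active.
Xylulose is present, so JovN is active.
With repressor JovN bound, *elnY* is not transcribed.
So ElnY is not produced.
Palatinose is present, so ZorV is inactive.
Required activator ZorV is absent, so *kulJ* is not transcribed.
So KulJ is not produced.
Required activator KulJ is absent, so *oxaT* is not transcribed.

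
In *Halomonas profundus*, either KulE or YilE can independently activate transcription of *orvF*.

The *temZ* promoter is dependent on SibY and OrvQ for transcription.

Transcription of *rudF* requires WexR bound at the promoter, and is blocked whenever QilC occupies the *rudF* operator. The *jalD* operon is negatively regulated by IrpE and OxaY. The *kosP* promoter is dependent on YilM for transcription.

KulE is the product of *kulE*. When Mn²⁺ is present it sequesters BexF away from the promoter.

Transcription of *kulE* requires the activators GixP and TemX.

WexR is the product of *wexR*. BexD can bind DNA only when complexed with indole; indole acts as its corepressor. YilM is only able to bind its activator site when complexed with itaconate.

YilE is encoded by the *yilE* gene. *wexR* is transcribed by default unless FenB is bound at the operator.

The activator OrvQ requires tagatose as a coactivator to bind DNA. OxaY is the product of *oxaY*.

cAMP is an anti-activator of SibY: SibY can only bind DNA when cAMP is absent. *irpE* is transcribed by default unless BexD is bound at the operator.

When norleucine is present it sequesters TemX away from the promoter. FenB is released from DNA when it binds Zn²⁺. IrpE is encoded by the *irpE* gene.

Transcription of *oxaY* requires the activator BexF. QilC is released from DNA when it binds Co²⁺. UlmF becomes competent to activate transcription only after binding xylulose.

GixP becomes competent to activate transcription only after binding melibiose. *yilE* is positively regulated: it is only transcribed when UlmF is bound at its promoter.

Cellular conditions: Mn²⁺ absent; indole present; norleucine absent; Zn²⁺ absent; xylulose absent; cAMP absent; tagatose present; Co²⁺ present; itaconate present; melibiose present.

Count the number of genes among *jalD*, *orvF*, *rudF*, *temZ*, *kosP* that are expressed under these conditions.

Indole is present, so BexD is active.
With repressor BexD bound, *irpE* is not transcribed.
So IrpE is not produced.
Mn²⁺ is absent, so BexF is active.
No repressor is bound and BexF is active, so *oxaY* is transcribed.
So OxaY is produced and active.
With repressor OxaY bound, *jalD* is not transcribed.
→ *jalD* is OFF.
Melibiose is present, so GixP is active.
Norleucine is absent, so TemX is active.
No repressor is bound and GixP and TemX are active, so *kulE* is transcribed.
So KulE is produced and active.
Xylulose is absent, so UlmF is inactive.
Required activator UlmF is absent, so *yilE* is not transcribed.
So YilE is not produced.
Activator KulE is present, so *orvF* is transcribed.
→ *orvF* is ON.
Zn²⁺ is absent, so FenB is active.
With repressor FenB bound, *wexR* is not transcribed.
So WexR is not produced.
Co²⁺ is present, so QilC is inactive.
Required activator WexR is absent, so *rudF* is not transcribed.
→ *rudF* is OFF.
cAMP is absent, so SibY is active.
Tagatose is present, so OrvQ is active.
No repressor is bound and SibY and OrvQ are active, so *temZ* is transcribed.
→ *temZ* is ON.
Itaconate is present, so YilM is active.
No repressor is bound and YilM is active, so *kosP* is transcribed.
→ *kosP* is ON.
3 of the 5 genes are transcribed.

3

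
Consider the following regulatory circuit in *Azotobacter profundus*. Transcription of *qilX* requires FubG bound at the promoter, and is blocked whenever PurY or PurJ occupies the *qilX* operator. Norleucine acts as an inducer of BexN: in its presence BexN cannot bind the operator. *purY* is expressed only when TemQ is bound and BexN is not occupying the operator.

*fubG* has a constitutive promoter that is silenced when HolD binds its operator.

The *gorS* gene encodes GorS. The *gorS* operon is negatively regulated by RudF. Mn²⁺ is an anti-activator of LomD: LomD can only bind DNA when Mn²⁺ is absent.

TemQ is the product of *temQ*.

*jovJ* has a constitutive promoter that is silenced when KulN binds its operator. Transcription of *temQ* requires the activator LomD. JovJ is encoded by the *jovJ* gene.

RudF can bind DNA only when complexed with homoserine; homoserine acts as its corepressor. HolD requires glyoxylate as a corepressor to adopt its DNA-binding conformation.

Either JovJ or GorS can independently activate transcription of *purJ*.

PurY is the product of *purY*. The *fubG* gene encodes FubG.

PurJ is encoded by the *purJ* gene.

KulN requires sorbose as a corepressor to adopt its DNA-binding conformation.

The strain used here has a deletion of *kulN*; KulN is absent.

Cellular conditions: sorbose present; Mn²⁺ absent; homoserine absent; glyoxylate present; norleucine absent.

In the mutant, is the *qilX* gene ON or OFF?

Mn²⁺ is absent, so LomD is active.
No repressor is bound and LomD is active, so *temQ* is transcribed.
So TemQ is produced and active.
Norleucine is absent, so BexN is active.
With repressor BexN bound, *purY* is not transcribed.
So PurY is not produced.
Glyoxylate is present, so HolD is active.
With repressor HolD bound, *fubG* is not transcribed.
So FubG is not produced.
KulN is non-functional in this strain, so it has no effect.
With no repressor bound, *jovJ* is transcribed.
So JovJ is produced and active.
Homoserine is absent, so RudF is inactive.
With no repressor bound, *gorS* is transcribed.
So GorS is produced and active.
Activator JovJ is present, so *purJ* is transcribed.
So PurJ is produced and active.
With repressor PurJ bound, *qilX* is not transcribed.

OFF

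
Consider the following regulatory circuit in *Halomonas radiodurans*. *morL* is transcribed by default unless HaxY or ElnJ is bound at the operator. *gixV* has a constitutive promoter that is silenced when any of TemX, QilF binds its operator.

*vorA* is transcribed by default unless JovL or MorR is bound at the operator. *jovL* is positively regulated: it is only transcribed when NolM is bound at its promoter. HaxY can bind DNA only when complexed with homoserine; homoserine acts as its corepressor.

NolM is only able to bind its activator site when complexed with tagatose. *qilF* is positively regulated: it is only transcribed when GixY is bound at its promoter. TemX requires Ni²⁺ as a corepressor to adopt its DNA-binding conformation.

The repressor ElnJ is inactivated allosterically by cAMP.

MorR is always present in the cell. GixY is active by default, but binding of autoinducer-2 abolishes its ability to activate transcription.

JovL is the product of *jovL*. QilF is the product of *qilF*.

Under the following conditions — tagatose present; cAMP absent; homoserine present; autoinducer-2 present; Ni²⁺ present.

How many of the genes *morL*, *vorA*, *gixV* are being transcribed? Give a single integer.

Homoserine is present, so HaxY is active.
cAMP is absent, so ElnJ is active.
With repressor HaxY bound, *morL* is not transcribed.
→ *morL* is OFF.
Tagatose is present, so NolM is active.
No repressor is bound and NolM is active, so *jovL* is transcribed.
So JovL is produced and active.
MorR is produced constitutively and is active.
With repressor JovL bound, *vorA* is not transcribed.
→ *vorA* is OFF.
Ni²⁺ is present, so TemX is active.
Autoinducer-2 is present, so GixY is inactive.
Required activator GixY is absent, so *qilF* is not transcribed.
So QilF is not produced.
With repressor TemX bound, *gixV* is not transcribed.
→ *gixV* is OFF.
0 of the 3 genes are transcribed.

0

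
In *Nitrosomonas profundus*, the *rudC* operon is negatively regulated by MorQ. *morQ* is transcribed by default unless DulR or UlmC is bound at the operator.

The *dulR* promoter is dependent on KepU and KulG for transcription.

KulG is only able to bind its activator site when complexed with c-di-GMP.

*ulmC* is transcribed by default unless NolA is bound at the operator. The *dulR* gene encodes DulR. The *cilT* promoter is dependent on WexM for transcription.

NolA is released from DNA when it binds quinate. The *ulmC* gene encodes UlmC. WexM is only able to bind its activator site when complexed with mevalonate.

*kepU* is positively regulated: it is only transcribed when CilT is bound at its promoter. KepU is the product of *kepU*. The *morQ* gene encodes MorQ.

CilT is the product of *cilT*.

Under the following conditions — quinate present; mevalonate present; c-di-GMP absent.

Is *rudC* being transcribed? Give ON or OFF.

Mevalonate is present, so WexM is active.
No repressor is bound and WexM is active, so *cilT* is transcribed.
So CilT is produced and active.
No repressor is bound and CilT is active, so *kepU* is transcribed.
So KepU is produced and active.
c-di-GMP is absent, so KulG is inactive.
Required activator KulG is absent, so *dulR* is not transcribed.
So DulR is not produced.
Quinate is present, so NolA is inactive.
With no repressor bound, *ulmC* is transcribed.
So UlmC is produced and active.
With repressor UlmC bound, *morQ* is not transcribed.
So MorQ is not produced.
With no repressor bound, *rudC* is transcribed.

ON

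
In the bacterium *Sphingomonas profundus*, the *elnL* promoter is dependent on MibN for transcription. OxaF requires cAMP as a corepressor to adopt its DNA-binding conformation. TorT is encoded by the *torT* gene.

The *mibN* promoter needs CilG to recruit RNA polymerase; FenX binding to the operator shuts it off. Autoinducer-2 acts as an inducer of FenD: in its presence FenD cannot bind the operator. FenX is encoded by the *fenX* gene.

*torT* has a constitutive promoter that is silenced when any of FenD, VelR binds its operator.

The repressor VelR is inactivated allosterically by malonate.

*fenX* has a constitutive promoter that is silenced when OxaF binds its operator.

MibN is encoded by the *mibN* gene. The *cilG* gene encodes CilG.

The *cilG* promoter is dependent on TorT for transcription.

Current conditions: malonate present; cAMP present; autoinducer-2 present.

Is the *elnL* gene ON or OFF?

ON

Autoinducer-2 is present, so FenD is inactive.
Malonate is present, so VelR is inactive.
With no repressor bound, *torT* is transcribed.
So TorT is produced and active.
No repressor is bound and TorT is active, so *cilG* is transcribed.
So CilG is produced and active.
cAMP is present, so OxaF is active.
With repressor OxaF bound, *fenX* is not transcribed.
So FenX is not produced.
No repressor is bound and CilG is active, so *mibN* is transcribed.
So MibN is produced and active.
No repressor is bound and MibN is active, so *elnL* is transcribed.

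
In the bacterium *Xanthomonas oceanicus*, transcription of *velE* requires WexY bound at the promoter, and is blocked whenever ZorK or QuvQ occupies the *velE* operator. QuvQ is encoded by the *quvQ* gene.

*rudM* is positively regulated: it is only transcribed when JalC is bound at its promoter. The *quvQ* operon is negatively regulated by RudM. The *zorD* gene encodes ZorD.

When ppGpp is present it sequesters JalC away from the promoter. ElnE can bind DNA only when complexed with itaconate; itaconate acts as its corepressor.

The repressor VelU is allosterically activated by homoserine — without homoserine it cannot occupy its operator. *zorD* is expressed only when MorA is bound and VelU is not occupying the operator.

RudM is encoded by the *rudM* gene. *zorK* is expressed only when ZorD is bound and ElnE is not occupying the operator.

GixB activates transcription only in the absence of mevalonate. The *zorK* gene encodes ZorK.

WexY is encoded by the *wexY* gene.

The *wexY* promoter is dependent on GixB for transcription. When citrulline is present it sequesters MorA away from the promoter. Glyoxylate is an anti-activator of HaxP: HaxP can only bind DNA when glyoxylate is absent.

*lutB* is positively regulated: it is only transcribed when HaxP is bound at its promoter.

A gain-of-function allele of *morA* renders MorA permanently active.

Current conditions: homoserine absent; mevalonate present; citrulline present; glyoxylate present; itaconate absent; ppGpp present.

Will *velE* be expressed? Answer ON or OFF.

OFF

MorA is constitutively active in this strain.
Homoserine is absent, so VelU is inactive.
No repressor is bound and MorA is active, so *zorD* is transcribed.
So ZorD is produced and active.
Itaconate is absent, so ElnE is inactive.
No repressor is bound and ZorD is active, so *zorK* is transcribed.
So ZorK is produced and active.
Mevalonate is present, so GixB is inactive.
Required activator GixB is absent, so *wexY* is not transcribed.
So WexY is not produced.
ppGpp is present, so JalC is inactive.
Required activator JalC is absent, so *rudM* is not transcribed.
So RudM is not produced.
With no repressor bound, *quvQ* is transcribed.
So QuvQ is produced and active.
With repressor ZorK bound, *velE* is not transcribed.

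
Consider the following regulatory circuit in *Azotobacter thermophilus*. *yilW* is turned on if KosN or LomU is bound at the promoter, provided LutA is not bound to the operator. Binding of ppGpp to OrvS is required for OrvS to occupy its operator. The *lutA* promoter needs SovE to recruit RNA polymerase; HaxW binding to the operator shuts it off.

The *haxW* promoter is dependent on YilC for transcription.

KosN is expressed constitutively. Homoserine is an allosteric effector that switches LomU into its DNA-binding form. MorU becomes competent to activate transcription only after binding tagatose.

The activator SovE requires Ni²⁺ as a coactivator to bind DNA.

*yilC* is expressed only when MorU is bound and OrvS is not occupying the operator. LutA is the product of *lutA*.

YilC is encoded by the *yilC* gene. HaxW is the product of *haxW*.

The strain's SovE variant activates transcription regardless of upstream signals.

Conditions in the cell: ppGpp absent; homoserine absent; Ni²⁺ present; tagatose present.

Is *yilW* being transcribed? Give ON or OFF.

ON

KosN is produced constitutively and is active.
Tagatose is present, so MorU is active.
ppGpp is absent, so OrvS is inactive.
No repressor is bound and MorU is active, so *yilC* is transcribed.
So YilC is produced and active.
No repressor is bound and YilC is active, so *haxW* is transcribed.
So HaxW is produced and active.
SovE is constitutively active in this strain.
With repressor HaxW bound, *lutA* is not transcribed.
So LutA is not produced.
Homoserine is absent, so LomU is inactive.
Activator KosN is present, so *yilW* is transcribed.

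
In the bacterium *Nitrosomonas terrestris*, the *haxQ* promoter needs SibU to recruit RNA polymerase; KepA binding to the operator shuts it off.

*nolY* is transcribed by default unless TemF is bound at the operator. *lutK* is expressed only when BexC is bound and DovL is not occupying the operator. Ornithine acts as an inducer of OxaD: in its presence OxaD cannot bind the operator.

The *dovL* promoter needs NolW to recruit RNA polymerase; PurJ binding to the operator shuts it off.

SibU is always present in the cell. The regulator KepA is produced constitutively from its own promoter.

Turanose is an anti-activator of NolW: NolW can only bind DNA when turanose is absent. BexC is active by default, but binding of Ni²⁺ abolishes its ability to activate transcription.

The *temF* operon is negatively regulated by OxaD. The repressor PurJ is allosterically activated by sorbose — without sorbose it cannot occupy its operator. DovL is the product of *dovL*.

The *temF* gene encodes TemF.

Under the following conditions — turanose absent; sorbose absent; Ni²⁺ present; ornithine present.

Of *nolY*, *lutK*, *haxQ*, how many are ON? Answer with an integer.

Ornithine is present, so OxaD is inactive.
With no repressor bound, *temF* is transcribed.
So TemF is produced and active.
With repressor TemF bound, *nolY* is not transcribed.
→ *nolY* is OFF.
Turanose is absent, so NolW is active.
Sorbose is absent, so PurJ is inactive.
No repressor is bound and NolW is active, so *dovL* is transcribed.
So DovL is produced and active.
Ni²⁺ is present, so BexC is inactive.
With repressor DovL bound, *lutK* is not transcribed.
→ *lutK* is OFF.
SibU is produced constitutively and is active.
KepA is produced constitutively and is active.
With repressor KepA bound, *haxQ* is not transcribed.
→ *haxQ* is OFF.
0 of the 3 genes are transcribed.

0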